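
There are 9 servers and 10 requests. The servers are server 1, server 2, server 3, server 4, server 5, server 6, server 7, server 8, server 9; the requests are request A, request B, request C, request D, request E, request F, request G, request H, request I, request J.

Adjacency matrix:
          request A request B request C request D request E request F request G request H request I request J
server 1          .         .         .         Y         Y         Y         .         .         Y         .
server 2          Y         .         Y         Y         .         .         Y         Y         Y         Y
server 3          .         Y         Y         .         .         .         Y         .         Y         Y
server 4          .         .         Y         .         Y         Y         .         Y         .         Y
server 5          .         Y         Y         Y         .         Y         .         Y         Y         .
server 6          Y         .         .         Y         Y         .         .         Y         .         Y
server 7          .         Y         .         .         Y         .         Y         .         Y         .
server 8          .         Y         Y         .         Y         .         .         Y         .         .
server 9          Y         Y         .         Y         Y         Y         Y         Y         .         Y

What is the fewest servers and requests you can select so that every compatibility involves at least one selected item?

9

The 9 edges server 1–request I, server 2–request J, server 3–request B, server 4–request F, server 5–request H, server 6–request D, server 7–request G, server 8–request C, server 9–request E form a matching, so any vertex cover needs at least 9 vertices (one per matched edge).
Conversely {server 1, server 2, server 3, server 4, server 5, server 6, server 7, server 8, server 9} meets every edge and has exactly 9 vertices, so 9 is optimal.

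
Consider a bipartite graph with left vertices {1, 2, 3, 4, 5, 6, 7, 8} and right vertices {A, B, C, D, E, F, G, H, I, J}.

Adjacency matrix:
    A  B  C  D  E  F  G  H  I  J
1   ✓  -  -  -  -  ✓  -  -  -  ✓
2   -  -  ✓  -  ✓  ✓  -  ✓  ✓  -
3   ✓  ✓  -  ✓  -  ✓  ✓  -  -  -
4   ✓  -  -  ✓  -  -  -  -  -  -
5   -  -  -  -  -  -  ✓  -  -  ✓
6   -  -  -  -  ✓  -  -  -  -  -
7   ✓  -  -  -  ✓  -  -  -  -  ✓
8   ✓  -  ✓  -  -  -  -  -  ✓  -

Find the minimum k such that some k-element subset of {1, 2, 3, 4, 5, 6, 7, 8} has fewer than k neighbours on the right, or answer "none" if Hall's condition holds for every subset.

A matching saturating every left vertex exists, for instance 1→F, 2→H, 3→A, 4→D, 5→G, 6→E, 7→J, 8→I.
By Hall's marriage theorem, this means |N(S)| ≥ |S| for every subset S, so no violating subset exists.

none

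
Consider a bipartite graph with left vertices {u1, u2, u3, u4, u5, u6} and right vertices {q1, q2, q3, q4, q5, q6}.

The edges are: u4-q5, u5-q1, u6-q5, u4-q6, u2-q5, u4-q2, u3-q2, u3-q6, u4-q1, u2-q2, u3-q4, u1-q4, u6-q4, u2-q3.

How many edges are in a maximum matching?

6

A valid assignment of size 6: u1–q4, u2–q3, u3–q2, u4–q6, u5–q1, u6–q5.
This saturates every left vertex, so 6 is the maximum.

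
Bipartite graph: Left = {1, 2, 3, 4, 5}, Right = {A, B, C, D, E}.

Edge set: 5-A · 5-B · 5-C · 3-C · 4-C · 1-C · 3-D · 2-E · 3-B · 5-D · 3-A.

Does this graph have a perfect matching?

No

The set {1, 4} has only 1 neighbour ({C}), so by Hall's theorem at most 4 of the 5 left vertices can be matched.
Hence no matching covers every left vertex.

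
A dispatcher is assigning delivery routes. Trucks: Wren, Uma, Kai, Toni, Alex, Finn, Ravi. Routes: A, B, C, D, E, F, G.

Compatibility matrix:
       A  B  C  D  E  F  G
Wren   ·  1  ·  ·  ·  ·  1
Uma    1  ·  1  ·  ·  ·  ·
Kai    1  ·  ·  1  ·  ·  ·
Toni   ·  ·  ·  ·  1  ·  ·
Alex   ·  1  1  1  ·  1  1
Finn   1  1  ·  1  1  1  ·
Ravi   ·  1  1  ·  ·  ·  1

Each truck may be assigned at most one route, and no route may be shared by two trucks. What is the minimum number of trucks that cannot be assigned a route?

0

For example, pair Wren–G, Uma–C, Kai–D, Toni–E, Alex–F, Finn–A, Ravi–B.
All 7 trucks are matched, so no larger matching exists.
That matches 7 of the 7, leaving 0 unmatched; no matching can do better.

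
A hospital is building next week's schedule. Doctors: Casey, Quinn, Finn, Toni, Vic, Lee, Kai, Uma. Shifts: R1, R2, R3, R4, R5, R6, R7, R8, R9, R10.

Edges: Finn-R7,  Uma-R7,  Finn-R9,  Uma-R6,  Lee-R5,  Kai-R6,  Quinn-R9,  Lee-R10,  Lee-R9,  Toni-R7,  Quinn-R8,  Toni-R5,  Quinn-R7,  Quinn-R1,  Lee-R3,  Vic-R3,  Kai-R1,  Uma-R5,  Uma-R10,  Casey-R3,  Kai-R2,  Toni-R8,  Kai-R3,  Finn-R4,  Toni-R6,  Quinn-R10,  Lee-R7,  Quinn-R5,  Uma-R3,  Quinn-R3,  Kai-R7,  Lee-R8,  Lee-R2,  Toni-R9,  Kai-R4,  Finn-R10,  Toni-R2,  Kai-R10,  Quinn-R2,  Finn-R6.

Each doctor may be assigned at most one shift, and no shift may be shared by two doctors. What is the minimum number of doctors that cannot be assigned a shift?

For example, pair Casey–R3, Quinn–R10, Finn–R4, Toni–R5, Lee–R9, Kai–R2, Uma–R6.
The set {Casey, Vic} has only 1 neighbour ({R3}), so by Hall's theorem at most 7 of the 8 doctors can be matched.
That matches 7 of the 8, leaving 1 unmatched; no matching can do better.

1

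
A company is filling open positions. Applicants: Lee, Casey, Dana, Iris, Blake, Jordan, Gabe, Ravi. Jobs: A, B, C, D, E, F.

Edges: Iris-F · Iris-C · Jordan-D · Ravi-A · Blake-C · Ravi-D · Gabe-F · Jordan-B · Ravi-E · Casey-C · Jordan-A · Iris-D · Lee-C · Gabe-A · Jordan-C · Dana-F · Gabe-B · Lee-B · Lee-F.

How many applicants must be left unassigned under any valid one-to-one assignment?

2

A valid assignment of size 6: Lee–B, Casey–C, Dana–F, Iris–D, Jordan–A, Ravi–E.
The set {Lee, Casey, Dana, Iris, Blake, Jordan, Gabe} has only 5 neighbours ({A, B, C, D, F}), so by Hall's theorem at most 6 of the 8 applicants can be matched.
That matches 6 of the 8, leaving 2 unmatched; no matching can do better.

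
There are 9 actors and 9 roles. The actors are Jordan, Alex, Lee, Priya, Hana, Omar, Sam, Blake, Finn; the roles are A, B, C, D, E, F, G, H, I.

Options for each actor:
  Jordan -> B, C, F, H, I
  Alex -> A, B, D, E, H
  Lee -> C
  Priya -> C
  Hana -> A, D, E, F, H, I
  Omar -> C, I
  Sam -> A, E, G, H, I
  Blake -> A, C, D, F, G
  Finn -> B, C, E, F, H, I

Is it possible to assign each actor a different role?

The set {Lee, Priya} has only 1 neighbour ({C}), so by Hall's theorem at most 8 of the 9 actors can be matched.
Hence no matching covers every actor.

No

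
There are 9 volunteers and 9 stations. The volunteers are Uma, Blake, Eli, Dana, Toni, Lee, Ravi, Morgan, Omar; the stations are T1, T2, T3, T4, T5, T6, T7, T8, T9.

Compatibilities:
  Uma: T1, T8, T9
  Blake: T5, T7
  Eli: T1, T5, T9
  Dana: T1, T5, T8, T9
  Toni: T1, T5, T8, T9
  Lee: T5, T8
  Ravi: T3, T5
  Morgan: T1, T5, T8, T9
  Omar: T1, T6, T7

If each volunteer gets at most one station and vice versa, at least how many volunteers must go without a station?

2

One maximum matching: Uma→T1, Blake→T7, Eli→T5, Dana→T8, Toni→T9, Ravi→T3, Omar→T6.
The set {Uma, Eli, Dana, Toni, Lee, Morgan} has only 4 neighbours ({T1, T5, T8, T9}), so by Hall's theorem at most 7 of the 9 volunteers can be matched.
That matches 7 of the 9, leaving 2 unmatched; no matching can do better.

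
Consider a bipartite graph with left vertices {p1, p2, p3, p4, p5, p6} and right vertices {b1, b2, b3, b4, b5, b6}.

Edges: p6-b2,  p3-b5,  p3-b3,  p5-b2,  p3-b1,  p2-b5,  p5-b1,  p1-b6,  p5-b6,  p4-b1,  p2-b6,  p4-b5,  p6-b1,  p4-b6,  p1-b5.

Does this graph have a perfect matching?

No

The set {p1, p2, p4, p5, p6} has only 4 neighbours ({b1, b2, b5, b6}), so by Hall's theorem at most 5 of the 6 left vertices can be matched.
Hence no matching covers every left vertex.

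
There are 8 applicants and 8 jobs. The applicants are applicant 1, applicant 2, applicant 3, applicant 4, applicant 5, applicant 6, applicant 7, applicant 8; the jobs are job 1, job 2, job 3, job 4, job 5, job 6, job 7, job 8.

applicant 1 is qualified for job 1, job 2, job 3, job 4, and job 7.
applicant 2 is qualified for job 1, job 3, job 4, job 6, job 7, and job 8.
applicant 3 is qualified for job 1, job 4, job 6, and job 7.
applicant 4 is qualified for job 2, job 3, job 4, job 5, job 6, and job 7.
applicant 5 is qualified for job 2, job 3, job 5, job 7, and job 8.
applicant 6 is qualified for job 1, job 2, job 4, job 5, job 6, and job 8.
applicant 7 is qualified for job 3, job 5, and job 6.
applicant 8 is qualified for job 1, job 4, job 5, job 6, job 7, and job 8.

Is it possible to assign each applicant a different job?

For example, pair applicant 1→job 7, applicant 2→job 4, applicant 3→job 6, applicant 4→job 2, applicant 5→job 8, applicant 6→job 1, applicant 7→job 3, applicant 8→job 5.
Every applicant is matched, so this is a perfect matching.

Yes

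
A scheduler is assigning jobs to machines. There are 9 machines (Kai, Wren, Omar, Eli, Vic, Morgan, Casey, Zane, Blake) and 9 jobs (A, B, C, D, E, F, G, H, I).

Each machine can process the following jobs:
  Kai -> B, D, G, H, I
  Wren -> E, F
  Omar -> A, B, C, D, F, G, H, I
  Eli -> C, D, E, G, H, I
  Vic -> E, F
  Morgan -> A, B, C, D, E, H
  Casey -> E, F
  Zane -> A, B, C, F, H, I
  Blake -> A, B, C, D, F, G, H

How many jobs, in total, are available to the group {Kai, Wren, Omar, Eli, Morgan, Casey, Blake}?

9

The union of neighbours of {Kai, Wren, Omar, Eli, Morgan, Casey, Blake} is {A, B, C, D, E, F, G, H, I}, which has 9 elements.
Since |N(S)| = 9 ≥ |S| = 7, Hall's condition holds for this subset.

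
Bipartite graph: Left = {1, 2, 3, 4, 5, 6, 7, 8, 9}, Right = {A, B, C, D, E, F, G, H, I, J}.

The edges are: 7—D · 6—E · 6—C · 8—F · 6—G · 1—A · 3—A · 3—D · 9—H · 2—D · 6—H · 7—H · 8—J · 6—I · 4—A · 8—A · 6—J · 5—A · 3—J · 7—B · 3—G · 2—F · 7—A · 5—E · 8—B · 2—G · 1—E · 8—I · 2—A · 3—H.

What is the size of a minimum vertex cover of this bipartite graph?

8

The 8 edges 1–E, 2–F, 3–J, 4–A, 6–G, 7–D, 8–B, 9–H form a matching, so any vertex cover needs at least 8 vertices (one per matched edge).
Conversely {2, 3, 6, 7, 8, 9, A, E} meets every edge and has exactly 8 vertices, so 8 is optimal.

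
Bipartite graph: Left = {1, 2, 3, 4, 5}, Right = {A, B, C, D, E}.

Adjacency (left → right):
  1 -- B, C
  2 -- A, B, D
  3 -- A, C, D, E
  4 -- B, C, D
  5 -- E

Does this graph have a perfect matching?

A valid assignment of size 5: 1→B, 2→A, 3→C, 4→D, 5→E.
Every left vertex is matched, so this is a perfect matching.

Yes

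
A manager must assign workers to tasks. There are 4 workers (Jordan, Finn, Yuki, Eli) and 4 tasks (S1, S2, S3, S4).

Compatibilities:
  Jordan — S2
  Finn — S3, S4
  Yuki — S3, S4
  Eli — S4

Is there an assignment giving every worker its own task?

The set {Finn, Yuki, Eli} has only 2 neighbours ({S3, S4}), so by Hall's theorem at most 3 of the 4 workers can be matched.
Hence no matching covers every worker.

No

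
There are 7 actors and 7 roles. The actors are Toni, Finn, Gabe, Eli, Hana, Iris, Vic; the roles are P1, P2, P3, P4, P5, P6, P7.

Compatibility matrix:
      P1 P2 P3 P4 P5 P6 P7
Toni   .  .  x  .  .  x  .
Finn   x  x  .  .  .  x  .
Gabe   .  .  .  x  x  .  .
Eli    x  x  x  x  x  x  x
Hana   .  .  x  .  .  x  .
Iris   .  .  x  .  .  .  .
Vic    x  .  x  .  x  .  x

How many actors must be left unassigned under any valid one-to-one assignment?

A valid assignment of size 6: Toni-P3, Finn-P2, Gabe-P5, Eli-P7, Hana-P6, Vic-P1.
The set {Toni, Hana, Iris} has only 2 neighbours ({P3, P6}), so by Hall's theorem at most 6 of the 7 actors can be matched.
That matches 6 of the 7, leaving 1 unmatched; no matching can do better.

1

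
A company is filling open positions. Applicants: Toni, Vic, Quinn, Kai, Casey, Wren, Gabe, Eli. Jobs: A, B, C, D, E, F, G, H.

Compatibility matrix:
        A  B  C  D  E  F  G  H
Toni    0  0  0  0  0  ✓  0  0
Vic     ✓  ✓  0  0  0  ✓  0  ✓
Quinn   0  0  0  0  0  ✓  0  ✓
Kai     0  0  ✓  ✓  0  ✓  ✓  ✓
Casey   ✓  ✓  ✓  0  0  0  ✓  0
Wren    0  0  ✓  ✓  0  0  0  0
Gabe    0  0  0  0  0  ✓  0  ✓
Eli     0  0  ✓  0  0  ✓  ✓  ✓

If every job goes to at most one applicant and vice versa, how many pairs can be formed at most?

For example, pair Toni–F, Vic–A, Quinn–H, Kai–G, Casey–B, Wren–D, Eli–C.
The set {Toni, Quinn, Gabe} has only 2 neighbours ({F, H}), so by Hall's theorem at most 7 of the 8 applicants can be matched.

7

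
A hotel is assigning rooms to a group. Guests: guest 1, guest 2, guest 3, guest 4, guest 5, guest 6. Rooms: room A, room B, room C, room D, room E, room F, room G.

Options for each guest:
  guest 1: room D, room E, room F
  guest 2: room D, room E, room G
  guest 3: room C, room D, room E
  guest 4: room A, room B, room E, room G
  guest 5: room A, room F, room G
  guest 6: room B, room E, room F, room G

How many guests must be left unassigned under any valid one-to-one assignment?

0

For example, pair guest 1–room E, guest 2–room D, guest 3–room C, guest 4–room B, guest 5–room F, guest 6–room G.
This saturates every guest, so 6 is the maximum.
That matches 6 of the 6, leaving 0 unmatched; no matching can do better.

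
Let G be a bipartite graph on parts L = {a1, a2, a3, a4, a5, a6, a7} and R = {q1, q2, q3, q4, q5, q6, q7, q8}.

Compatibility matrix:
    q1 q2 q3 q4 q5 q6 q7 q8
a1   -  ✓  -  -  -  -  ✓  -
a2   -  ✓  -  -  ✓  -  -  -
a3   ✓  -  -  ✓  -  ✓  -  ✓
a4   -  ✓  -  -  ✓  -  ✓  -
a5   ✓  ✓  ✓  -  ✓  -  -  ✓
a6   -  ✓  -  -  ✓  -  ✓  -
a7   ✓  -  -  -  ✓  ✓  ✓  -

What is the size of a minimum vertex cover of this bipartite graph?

6

The 6 edges a1–q7, a2–q5, a3–q4, a4–q2, a5–q1, a7–q6 form a matching, so any vertex cover needs at least 6 vertices (one per matched edge).
Conversely {a3, a5, a7, q2, q5, q7} meets every edge and has exactly 6 vertices, so 6 is optimal.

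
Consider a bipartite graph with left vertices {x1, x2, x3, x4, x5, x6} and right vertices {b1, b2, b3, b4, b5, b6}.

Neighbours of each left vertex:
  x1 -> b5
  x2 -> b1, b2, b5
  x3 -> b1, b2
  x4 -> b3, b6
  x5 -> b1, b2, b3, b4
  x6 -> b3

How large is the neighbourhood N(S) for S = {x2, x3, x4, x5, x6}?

The union of neighbours of {x2, x3, x4, x5, x6} is {b1, b2, b3, b4, b5, b6}, which has 6 elements.
Since |N(S)| = 6 ≥ |S| = 5, Hall's condition holds for this subset.

6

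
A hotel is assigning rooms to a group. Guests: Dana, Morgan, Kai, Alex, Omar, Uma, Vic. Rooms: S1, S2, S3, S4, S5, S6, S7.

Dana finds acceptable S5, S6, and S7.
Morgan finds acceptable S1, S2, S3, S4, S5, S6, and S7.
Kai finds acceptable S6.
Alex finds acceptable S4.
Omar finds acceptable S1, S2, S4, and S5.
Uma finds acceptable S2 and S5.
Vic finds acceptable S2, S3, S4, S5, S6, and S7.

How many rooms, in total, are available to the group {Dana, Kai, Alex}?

The union of neighbours of {Dana, Kai, Alex} is {S4, S5, S6, S7}, which has 4 elements.
Since |N(S)| = 4 ≥ |S| = 3, Hall's condition holds for this subset.

4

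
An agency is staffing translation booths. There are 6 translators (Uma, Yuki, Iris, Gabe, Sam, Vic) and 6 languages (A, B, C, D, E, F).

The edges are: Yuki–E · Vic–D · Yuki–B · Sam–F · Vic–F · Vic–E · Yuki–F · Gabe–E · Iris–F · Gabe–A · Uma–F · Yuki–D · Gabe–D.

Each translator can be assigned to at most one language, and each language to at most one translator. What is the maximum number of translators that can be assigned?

One maximum matching: Uma-F, Yuki-B, Gabe-D, Vic-E.
The set {Uma, Iris, Sam} has only 1 neighbour ({F}), so by Hall's theorem at most 4 of the 6 translators can be matched.

4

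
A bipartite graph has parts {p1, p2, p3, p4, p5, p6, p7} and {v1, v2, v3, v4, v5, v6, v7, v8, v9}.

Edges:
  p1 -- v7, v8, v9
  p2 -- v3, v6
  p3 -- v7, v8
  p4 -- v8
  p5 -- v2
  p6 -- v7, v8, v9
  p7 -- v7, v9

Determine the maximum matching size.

For example, pair p1-v9, p2-v6, p3-v7, p4-v8, p5-v2.
The set {p1, p3, p4, p6, p7} has only 3 neighbours ({v7, v8, v9}), so by Hall's theorem at most 5 of the 7 left vertices can be matched.

5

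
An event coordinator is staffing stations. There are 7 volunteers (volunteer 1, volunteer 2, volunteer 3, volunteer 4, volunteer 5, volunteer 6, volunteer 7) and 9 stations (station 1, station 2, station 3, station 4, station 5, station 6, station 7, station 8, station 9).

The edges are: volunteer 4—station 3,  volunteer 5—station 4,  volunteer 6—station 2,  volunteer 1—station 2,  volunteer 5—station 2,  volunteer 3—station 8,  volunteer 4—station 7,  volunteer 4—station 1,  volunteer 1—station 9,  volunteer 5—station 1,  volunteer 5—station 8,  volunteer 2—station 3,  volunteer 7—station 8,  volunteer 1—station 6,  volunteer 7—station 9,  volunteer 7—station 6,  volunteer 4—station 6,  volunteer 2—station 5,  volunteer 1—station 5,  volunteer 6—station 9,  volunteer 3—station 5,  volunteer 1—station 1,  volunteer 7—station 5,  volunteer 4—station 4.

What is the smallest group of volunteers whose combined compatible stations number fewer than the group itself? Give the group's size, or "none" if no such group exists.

A matching saturating every volunteer exists, for instance volunteer 1→station 6, volunteer 2→station 3, volunteer 3→station 5, volunteer 4→station 7, volunteer 5→station 1, volunteer 6→station 2, volunteer 7→station 8.
By Hall's marriage theorem, this means |N(S)| ≥ |S| for every subset S, so no violating subset exists.

none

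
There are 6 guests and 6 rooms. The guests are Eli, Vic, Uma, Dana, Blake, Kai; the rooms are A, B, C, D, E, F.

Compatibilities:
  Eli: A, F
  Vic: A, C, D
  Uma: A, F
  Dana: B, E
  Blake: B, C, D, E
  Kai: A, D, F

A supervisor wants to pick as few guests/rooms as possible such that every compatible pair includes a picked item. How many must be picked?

6

{Eli, Vic, Uma, Dana, Blake, Kai} is a vertex cover of size 6: every edge has an endpoint in this set.
No smaller cover exists because Eli–A, Vic–C, Uma–F, Dana–E, Blake–B, Kai–D is a matching of size 6, and a cover must include an endpoint of each of these disjoint edges (König's theorem).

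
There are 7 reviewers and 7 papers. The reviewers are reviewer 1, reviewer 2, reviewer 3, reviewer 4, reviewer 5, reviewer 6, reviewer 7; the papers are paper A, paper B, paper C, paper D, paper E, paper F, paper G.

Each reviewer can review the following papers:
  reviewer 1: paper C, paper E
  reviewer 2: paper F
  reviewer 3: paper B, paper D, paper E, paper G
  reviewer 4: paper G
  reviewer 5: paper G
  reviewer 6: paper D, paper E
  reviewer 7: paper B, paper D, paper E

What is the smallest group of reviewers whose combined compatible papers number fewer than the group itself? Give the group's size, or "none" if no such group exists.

Take S = {reviewer 4, reviewer 5}. Its neighbourhood is {paper G}, so |N(S)| = 1 < |S| = 2.
No single vertex violates Hall's condition since each has at least one neighbour, so 2 is the minimum.

2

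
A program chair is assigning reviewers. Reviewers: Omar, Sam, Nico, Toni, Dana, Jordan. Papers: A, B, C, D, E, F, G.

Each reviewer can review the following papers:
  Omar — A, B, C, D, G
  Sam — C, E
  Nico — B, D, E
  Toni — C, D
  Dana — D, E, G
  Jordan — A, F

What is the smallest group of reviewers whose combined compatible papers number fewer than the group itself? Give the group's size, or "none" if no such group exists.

none

A matching saturating every reviewer exists, for instance Omar→G, Sam→C, Nico→B, Toni→D, Dana→E, Jordan→F.
By Hall's marriage theorem, this means |N(S)| ≥ |S| for every subset S, so no violating subset exists.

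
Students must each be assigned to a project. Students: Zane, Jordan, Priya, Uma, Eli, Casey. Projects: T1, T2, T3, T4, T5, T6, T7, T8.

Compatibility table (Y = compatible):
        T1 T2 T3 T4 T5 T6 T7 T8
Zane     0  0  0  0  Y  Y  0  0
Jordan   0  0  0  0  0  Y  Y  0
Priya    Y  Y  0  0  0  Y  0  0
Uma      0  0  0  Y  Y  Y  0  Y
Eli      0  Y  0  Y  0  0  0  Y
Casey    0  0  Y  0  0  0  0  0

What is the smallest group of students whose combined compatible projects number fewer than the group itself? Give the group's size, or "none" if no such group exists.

A matching saturating every student exists, for instance Zane→T5, Jordan→T7, Priya→T2, Uma→T6, Eli→T8, Casey→T3.
By Hall's marriage theorem, this means |N(S)| ≥ |S| for every subset S, so no violating subset exists.

none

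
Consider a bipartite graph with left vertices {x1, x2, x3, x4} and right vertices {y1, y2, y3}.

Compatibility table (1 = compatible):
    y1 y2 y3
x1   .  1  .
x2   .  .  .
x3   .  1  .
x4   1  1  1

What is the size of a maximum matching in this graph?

2

A valid assignment of size 2: x1–y2, x4–y3.
The set {x1, x2, x3} has only 1 neighbour ({y2}), so by Hall's theorem at most 2 of the 4 left vertices can be matched.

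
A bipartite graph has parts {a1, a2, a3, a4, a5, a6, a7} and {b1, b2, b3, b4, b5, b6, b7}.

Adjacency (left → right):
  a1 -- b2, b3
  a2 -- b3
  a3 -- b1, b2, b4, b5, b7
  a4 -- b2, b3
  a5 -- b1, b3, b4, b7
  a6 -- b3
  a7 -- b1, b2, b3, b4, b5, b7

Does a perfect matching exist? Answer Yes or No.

The set {a1, a2, a4, a6} has only 2 neighbours ({b2, b3}), so by Hall's theorem at most 5 of the 7 left vertices can be matched.
Hence no matching covers every left vertex.

No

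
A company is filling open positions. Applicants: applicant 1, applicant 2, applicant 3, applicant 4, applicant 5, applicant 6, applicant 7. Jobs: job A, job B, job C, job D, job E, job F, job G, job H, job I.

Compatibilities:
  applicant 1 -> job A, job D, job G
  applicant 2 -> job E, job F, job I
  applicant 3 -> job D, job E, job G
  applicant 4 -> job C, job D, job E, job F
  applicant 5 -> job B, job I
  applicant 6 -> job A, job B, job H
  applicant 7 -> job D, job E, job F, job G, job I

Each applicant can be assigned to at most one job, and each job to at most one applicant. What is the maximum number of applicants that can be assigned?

For example, pair applicant 1→job A, applicant 2→job I, applicant 3→job G, applicant 4→job D, applicant 5→job B, applicant 6→job H, applicant 7→job F.
This saturates every applicant, so 7 is the maximum.

7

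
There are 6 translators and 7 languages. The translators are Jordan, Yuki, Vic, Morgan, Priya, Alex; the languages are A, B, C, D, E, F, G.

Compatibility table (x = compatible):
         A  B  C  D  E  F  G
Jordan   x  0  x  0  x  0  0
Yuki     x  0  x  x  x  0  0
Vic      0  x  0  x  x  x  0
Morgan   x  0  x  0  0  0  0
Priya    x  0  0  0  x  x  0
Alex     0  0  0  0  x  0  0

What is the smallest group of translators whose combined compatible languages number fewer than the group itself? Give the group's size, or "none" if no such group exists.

A matching saturating every translator exists, for instance Jordan→C, Yuki→D, Vic→B, Morgan→A, Priya→F, Alex→E.
By Hall's marriage theorem, this means |N(S)| ≥ |S| for every subset S, so no violating subset exists.

none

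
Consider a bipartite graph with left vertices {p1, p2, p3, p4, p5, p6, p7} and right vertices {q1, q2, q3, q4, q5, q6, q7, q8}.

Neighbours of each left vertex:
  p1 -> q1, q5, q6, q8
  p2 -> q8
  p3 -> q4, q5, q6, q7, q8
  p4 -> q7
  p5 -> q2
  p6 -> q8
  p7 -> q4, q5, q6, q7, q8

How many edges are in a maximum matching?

For example, pair p1→q5, p2→q8, p3→q4, p4→q7, p5→q2, p7→q6.
The set {p2, p6} has only 1 neighbour ({q8}), so by Hall's theorem at most 6 of the 7 left vertices can be matched.

6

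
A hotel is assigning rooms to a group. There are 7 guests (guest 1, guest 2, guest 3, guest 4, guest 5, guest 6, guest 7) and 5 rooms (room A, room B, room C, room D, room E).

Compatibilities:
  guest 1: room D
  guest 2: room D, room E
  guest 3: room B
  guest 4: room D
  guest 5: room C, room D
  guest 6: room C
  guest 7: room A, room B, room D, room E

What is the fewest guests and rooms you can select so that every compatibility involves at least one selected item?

A maximum matching has 5 edges (e.g. guest 1–room D, guest 2–room E, guest 3–room B, guest 5–room C, guest 7–room A).
By König's theorem the minimum vertex cover has the same size. One such cover is {guest 2, guest 3, guest 7, room C, room D}.

5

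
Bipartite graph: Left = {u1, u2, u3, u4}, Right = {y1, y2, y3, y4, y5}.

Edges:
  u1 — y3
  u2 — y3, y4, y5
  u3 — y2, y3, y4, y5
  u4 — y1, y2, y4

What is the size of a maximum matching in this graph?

4

One maximum matching: u1-y3, u2-y4, u3-y2, u4-y1.
This saturates every left vertex, so 4 is the maximum.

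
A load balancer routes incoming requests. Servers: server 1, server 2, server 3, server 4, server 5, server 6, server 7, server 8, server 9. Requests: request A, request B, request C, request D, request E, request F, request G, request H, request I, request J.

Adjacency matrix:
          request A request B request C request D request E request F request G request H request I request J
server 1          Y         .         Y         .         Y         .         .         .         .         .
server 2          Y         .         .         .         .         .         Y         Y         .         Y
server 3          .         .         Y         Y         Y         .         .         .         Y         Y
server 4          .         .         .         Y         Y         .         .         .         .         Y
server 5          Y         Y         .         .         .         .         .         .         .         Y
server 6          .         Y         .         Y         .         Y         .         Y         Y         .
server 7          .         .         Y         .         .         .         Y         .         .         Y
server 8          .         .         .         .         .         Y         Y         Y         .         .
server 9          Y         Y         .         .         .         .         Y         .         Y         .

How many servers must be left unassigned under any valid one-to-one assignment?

One maximum matching: server 1–request E, server 2–request A, server 3–request C, server 4–request D, server 5–request B, server 6–request H, server 7–request J, server 8–request F, server 9–request G.
All 9 servers are matched, so no larger matching exists.
That matches 9 of the 9, leaving 0 unmatched; no matching can do better.

0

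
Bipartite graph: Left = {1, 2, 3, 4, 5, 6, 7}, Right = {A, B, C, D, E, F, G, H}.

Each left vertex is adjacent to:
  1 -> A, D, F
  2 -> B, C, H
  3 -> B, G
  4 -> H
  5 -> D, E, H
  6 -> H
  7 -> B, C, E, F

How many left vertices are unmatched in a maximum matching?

1

One maximum matching: 1→F, 2→C, 3→G, 4→H, 5→E, 7→B.
The set {4, 6} has only 1 neighbour ({H}), so by Hall's theorem at most 6 of the 7 left vertices can be matched.
That matches 6 of the 7, leaving 1 unmatched; no matching can do better.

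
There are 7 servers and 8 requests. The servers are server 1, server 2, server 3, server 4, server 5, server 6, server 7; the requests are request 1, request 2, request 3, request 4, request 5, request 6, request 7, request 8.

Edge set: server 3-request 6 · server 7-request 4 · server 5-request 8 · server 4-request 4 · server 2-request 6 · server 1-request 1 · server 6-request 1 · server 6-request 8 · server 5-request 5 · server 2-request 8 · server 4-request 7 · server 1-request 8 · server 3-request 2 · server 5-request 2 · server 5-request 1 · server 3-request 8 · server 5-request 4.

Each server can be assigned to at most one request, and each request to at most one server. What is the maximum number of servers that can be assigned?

One maximum matching: server 1–request 1, server 2–request 6, server 3–request 2, server 4–request 7, server 5–request 5, server 6–request 8, server 7–request 4.
This saturates every server, so 7 is the maximum.

7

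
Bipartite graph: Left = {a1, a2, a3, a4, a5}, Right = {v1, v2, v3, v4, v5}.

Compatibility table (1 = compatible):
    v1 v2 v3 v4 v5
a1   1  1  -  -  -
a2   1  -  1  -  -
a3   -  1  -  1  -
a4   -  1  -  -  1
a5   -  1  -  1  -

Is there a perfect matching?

One maximum matching: a1→v1, a2→v3, a3→v4, a4→v5, a5→v2.
All 5 left vertices are covered.

Yes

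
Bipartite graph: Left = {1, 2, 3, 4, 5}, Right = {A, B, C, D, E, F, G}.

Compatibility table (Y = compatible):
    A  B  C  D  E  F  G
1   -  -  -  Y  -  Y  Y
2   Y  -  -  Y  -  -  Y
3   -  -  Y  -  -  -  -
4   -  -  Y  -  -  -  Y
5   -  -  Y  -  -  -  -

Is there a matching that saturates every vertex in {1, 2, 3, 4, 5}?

No

The set {3, 5} has only 1 neighbour ({C}), so by Hall's theorem at most 4 of the 5 left vertices can be matched.
Hence no matching covers every left vertex.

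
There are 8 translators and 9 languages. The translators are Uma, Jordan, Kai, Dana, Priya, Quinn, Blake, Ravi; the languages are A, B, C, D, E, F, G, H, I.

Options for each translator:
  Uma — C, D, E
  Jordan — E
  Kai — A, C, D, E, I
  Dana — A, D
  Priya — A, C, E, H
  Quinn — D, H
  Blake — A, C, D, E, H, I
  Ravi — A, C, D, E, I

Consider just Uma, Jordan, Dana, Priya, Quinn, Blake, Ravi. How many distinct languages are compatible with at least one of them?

The union of neighbours of {Uma, Jordan, Dana, Priya, Quinn, Blake, Ravi} is {A, C, D, E, H, I}, which has 6 elements.
Since |N(S)| = 6 < |S| = 7, Hall's condition fails for this subset.

6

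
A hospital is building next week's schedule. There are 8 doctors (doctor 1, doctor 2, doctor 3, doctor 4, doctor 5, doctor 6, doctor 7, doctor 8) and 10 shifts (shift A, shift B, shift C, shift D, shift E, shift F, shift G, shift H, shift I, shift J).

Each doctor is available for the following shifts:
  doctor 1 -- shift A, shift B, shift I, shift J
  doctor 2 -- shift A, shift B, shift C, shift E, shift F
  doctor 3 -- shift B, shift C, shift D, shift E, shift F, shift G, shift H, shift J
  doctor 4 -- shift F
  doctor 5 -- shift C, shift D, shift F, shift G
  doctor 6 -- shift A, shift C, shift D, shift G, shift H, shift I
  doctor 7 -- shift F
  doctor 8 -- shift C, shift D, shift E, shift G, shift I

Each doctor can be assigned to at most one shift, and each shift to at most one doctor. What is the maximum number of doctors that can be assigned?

For example, pair doctor 1→shift J, doctor 2→shift B, doctor 3→shift D, doctor 4→shift F, doctor 5→shift C, doctor 6→shift A, doctor 8→shift G.
The set {doctor 4, doctor 7} has only 1 neighbour ({shift F}), so by Hall's theorem at most 7 of the 8 doctors can be matched.

7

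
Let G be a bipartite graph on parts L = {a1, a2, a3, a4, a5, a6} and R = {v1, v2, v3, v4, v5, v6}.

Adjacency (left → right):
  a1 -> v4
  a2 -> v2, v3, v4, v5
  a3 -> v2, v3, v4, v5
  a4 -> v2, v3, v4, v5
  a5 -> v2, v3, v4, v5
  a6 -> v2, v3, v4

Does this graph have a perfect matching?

No

The set {a1, a2, a3, a4, a5, a6} has only 4 neighbours ({v2, v3, v4, v5}), so by Hall's theorem at most 4 of the 6 left vertices can be matched.
Hence no matching covers every left vertex.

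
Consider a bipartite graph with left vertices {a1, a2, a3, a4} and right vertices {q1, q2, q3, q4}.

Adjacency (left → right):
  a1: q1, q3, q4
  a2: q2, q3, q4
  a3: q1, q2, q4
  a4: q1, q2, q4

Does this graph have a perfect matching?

A valid assignment of size 4: a1→q1, a2→q3, a3→q4, a4→q2.
Every left vertex is matched, so this is a perfect matching.

Yes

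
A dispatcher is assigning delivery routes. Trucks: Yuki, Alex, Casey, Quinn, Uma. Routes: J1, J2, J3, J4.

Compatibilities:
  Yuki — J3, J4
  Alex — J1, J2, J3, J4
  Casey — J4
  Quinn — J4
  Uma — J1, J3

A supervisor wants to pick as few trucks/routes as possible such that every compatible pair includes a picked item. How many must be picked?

The 4 edges Yuki–J3, Alex–J2, Casey–J4, Uma–J1 form a matching, so any vertex cover needs at least 4 vertices (one per matched edge).
Conversely {Yuki, Alex, Uma, J4} meets every edge and has exactly 4 vertices, so 4 is optimal.

4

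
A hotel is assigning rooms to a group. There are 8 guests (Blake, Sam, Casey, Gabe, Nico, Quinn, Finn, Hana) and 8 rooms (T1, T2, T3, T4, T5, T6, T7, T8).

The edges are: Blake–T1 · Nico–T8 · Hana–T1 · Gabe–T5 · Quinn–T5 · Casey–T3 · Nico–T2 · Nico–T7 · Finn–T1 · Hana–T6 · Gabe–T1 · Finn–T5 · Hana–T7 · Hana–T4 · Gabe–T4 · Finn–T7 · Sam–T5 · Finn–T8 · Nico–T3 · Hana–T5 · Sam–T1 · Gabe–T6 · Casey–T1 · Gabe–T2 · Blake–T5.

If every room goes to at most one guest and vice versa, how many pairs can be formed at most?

One maximum matching: Blake-T1, Sam-T5, Casey-T3, Gabe-T4, Nico-T2, Finn-T8, Hana-T7.
The set {Blake, Sam, Quinn} has only 2 neighbours ({T1, T5}), so by Hall's theorem at most 7 of the 8 guests can be matched.

7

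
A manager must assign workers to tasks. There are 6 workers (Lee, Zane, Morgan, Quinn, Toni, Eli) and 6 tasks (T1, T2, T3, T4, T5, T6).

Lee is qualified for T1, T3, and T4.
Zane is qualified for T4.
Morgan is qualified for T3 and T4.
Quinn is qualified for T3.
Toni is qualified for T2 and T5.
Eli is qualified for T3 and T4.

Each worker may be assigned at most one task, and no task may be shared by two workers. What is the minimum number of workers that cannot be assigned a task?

For example, pair Lee–T1, Zane–T4, Morgan–T3, Toni–T5.
The set {Zane, Morgan, Quinn, Eli} has only 2 neighbours ({T3, T4}), so by Hall's theorem at most 4 of the 6 workers can be matched.
That matches 4 of the 6, leaving 2 unmatched; no matching can do better.

2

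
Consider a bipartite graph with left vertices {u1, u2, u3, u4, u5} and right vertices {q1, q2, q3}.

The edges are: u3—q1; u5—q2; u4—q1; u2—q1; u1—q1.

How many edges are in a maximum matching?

2

A valid assignment of size 2: u1–q1, u5–q2.
The set {u1, u2, u3, u4} has only 1 neighbour ({q1}), so by Hall's theorem at most 2 of the 5 left vertices can be matched.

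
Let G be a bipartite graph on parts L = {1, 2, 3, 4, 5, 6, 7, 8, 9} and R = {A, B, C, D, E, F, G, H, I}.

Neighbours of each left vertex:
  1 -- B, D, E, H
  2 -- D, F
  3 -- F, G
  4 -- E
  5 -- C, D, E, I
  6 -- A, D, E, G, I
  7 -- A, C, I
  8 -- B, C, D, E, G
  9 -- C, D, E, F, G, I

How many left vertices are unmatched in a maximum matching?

For example, pair 1–H, 2–D, 3–F, 4–E, 5–C, 6–A, 7–I, 8–B, 9–G.
All 9 left vertices are matched, so no larger matching exists.
That matches 9 of the 9, leaving 0 unmatched; no matching can do better.

0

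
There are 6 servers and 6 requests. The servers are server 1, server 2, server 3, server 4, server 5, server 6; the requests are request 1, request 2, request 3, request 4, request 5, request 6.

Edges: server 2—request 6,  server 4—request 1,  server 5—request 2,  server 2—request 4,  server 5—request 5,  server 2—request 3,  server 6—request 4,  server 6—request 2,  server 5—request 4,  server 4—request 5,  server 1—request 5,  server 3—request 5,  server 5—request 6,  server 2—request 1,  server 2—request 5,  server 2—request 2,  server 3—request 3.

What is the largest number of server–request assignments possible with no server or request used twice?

A valid assignment of size 6: server 1–request 5, server 2–request 6, server 3–request 3, server 4–request 1, server 5–request 2, server 6–request 4.
This saturates every server, so 6 is the maximum.

6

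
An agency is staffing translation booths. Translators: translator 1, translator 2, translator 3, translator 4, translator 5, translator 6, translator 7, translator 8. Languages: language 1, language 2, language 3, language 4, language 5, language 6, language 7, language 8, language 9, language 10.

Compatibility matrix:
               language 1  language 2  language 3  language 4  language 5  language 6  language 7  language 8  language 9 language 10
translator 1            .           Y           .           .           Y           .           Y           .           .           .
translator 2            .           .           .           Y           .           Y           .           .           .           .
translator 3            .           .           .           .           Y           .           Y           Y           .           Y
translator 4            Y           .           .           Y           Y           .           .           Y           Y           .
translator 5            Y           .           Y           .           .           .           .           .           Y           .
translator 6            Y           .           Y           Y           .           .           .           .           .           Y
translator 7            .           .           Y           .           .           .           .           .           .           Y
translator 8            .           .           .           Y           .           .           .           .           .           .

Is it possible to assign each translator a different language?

Yes

For example, pair translator 1→language 7, translator 2→language 6, translator 3→language 8, translator 4→language 9, translator 5→language 1, translator 6→language 10, translator 7→language 3, translator 8→language 4.
Every translator is matched, so this matching saturates all of them.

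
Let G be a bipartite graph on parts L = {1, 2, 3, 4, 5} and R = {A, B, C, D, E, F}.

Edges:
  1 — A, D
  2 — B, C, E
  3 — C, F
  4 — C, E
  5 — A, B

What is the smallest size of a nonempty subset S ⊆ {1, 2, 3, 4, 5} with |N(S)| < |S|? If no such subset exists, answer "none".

none

A matching saturating every left vertex exists, for instance 1→D, 2→E, 3→F, 4→C, 5→B.
By Hall's marriage theorem, this means |N(S)| ≥ |S| for every subset S, so no violating subset exists.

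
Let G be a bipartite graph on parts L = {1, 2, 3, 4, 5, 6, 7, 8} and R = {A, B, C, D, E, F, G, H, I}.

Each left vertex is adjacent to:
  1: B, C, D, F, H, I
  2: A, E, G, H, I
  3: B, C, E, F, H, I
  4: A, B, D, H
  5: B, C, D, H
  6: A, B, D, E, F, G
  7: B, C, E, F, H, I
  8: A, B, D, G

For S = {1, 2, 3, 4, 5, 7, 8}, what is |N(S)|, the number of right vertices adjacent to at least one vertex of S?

The union of neighbours of {1, 2, 3, 4, 5, 7, 8} is {A, B, C, D, E, F, G, H, I}, which has 9 elements.
Since |N(S)| = 9 ≥ |S| = 7, Hall's condition holds for this subset.

9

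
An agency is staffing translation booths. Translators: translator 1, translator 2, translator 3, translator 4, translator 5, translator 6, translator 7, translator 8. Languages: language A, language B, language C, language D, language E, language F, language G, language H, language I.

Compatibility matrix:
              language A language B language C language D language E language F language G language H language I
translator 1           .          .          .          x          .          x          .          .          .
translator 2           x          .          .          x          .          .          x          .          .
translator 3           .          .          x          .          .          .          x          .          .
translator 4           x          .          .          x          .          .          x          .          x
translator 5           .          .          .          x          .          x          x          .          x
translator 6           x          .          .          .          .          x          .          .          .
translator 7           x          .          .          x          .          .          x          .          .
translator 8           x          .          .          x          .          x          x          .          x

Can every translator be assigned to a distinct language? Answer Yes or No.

No

The set {translator 1, translator 2, translator 4, translator 5, translator 6, translator 7, translator 8} has only 5 neighbours ({language A, language D, language F, language G, language I}), so by Hall's theorem at most 6 of the 8 translators can be matched.
Hence no matching covers every translator.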